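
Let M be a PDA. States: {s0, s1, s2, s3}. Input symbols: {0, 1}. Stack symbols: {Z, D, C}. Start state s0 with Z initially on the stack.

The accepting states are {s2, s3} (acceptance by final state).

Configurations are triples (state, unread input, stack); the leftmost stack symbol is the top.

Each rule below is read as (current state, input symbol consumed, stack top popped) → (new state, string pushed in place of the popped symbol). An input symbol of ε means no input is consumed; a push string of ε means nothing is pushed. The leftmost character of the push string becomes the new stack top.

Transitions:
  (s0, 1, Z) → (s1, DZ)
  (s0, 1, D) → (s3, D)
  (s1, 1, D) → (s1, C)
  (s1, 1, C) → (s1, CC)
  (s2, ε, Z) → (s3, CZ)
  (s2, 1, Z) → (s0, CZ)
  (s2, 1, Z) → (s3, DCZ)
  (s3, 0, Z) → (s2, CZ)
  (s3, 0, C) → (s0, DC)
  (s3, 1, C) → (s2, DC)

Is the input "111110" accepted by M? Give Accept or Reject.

No computation consumes all input and reaches a final state.

Reject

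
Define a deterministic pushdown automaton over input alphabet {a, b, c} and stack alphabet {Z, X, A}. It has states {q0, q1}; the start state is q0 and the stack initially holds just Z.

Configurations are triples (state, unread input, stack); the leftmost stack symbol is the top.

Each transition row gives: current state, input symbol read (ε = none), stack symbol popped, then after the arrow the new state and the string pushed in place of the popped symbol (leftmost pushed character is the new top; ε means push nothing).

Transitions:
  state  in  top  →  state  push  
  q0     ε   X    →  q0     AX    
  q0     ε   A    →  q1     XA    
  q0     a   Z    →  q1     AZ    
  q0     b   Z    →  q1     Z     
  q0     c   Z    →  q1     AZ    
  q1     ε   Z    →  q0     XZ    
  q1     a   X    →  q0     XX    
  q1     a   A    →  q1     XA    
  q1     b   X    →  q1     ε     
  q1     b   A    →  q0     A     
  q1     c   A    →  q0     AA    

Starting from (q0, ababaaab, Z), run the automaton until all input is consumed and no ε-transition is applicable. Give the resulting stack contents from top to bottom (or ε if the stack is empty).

AXXAXXAXXAZ

(q0, ababaaab, Z) ⊢ (q1, babaaab, AZ) ⊢ (q0, abaaab, AZ) ⊢ (q1, abaaab, XAZ) ⊢ (q0, baaab, XXAZ) ⊢ (q0, baaab, AXXAZ) ⊢ (q1, baaab, XAXXAZ) ⊢ (q1, aaab, AXXAZ) ⊢ (q1, aab, XAXXAZ) ⊢ (q0, ab, XXAXXAZ) ⊢ (q0, ab, AXXAXXAZ) ⊢ (q1, ab, XAXXAXXAZ) ⊢ (q0, b, XXAXXAXXAZ) ⊢ (q0, b, AXXAXXAXXAZ) ⊢ (q1, b, XAXXAXXAXXAZ) ⊢ (q1, ε, AXXAXXAXXAZ)
All input consumed in state q1 with stack AXXAXXAXXAZ.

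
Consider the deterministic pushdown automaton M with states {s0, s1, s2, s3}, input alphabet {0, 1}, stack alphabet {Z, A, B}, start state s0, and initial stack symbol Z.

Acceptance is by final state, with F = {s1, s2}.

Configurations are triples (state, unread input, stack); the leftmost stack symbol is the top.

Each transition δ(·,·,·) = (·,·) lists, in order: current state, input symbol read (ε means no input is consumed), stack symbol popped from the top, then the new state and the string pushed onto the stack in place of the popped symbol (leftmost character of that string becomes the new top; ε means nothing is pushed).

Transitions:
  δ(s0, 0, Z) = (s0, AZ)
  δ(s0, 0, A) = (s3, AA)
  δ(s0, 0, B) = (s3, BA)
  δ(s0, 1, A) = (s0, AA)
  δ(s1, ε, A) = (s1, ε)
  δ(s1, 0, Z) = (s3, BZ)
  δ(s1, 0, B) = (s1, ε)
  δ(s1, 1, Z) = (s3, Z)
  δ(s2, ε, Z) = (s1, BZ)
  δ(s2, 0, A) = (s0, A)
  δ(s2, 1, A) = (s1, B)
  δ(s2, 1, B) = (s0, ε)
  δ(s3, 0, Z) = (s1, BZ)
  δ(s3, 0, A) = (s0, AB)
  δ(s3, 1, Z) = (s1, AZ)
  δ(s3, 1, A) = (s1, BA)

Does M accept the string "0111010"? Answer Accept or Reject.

(s0, 0111010, Z)
  read 0, top Z: go to s0, push AZ → (s0, 111010, AZ)
  read 1, top A: go to s0, push AA → (s0, 11010, AAZ)
  read 1, top A: go to s0, push AA → (s0, 1010, AAAZ)
  read 1, top A: go to s0, push AA → (s0, 010, AAAAZ)
  read 0, top A: go to s3, push AA → (s3, 10, AAAAAZ)
  read 1, top A: go to s1, push BA → (s1, 0, BAAAAAZ)
  read 0, top B: go to s1, push ε → (s1, ε, AAAAAZ)
All input consumed; state s1 ∈ F.

Accept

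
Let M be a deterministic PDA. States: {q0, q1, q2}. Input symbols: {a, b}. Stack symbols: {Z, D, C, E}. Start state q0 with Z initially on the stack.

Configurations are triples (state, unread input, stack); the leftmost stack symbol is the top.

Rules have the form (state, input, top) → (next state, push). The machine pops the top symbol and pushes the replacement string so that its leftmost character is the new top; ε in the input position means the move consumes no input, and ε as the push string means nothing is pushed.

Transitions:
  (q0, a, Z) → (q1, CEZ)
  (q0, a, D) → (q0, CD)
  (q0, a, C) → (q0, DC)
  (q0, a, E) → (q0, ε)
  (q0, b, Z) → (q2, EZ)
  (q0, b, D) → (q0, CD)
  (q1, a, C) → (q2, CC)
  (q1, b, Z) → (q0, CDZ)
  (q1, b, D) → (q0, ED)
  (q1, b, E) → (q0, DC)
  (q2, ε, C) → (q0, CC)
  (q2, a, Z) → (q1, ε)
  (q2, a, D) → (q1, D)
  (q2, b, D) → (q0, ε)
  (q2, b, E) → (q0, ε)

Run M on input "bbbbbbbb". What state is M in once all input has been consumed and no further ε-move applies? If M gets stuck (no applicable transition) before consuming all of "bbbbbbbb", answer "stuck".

q0

(q0, bbbbbbbb, Z)
  read b, top Z: go to q2, push EZ → (q2, bbbbbbb, EZ)
  read b, top E: go to q0, push ε → (q0, bbbbbb, Z)
  read b, top Z: go to q2, push EZ → (q2, bbbbb, EZ)
  read b, top E: go to q0, push ε → (q0, bbbb, Z)
  read b, top Z: go to q2, push EZ → (q2, bbb, EZ)
  read b, top E: go to q0, push ε → (q0, bb, Z)
  read b, top Z: go to q2, push EZ → (q2, b, EZ)
  read b, top E: go to q0, push ε → (q0, ε, Z)
All input consumed; M is in state q0.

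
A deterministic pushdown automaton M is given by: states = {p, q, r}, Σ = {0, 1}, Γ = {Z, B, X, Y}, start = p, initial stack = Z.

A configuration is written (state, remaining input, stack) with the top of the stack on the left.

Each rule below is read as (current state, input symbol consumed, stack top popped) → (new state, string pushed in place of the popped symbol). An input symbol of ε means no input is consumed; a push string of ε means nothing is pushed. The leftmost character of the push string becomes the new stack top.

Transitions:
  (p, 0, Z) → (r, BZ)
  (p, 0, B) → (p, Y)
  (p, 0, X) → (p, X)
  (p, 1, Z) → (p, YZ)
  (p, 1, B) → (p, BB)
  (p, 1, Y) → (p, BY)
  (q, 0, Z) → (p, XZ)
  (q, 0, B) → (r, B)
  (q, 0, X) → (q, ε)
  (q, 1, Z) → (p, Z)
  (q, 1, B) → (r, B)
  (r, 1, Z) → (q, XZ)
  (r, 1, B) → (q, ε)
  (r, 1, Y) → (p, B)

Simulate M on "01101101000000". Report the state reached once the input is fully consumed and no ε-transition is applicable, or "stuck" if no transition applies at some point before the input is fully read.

p

(p, 01101101000000, Z)
  read 0, top Z: go to r, push BZ → (r, 1101101000000, BZ)
  read 1, top B: go to q, push ε → (q, 101101000000, Z)
  read 1, top Z: go to p, push Z → (p, 01101000000, Z)
  read 0, top Z: go to r, push BZ → (r, 1101000000, BZ)
  read 1, top B: go to q, push ε → (q, 101000000, Z)
  read 1, top Z: go to p, push Z → (p, 01000000, Z)
  read 0, top Z: go to r, push BZ → (r, 1000000, BZ)
  read 1, top B: go to q, push ε → (q, 000000, Z)
  read 0, top Z: go to p, push XZ → (p, 00000, XZ)
  read 0, top X: go to p, push X → (p, 0000, XZ)
  read 0, top X: go to p, push X → (p, 000, XZ)
  read 0, top X: go to p, push X → (p, 00, XZ)
  read 0, top X: go to p, push X → (p, 0, XZ)
  read 0, top X: go to p, push X → (p, ε, XZ)
All input consumed; M is in state p.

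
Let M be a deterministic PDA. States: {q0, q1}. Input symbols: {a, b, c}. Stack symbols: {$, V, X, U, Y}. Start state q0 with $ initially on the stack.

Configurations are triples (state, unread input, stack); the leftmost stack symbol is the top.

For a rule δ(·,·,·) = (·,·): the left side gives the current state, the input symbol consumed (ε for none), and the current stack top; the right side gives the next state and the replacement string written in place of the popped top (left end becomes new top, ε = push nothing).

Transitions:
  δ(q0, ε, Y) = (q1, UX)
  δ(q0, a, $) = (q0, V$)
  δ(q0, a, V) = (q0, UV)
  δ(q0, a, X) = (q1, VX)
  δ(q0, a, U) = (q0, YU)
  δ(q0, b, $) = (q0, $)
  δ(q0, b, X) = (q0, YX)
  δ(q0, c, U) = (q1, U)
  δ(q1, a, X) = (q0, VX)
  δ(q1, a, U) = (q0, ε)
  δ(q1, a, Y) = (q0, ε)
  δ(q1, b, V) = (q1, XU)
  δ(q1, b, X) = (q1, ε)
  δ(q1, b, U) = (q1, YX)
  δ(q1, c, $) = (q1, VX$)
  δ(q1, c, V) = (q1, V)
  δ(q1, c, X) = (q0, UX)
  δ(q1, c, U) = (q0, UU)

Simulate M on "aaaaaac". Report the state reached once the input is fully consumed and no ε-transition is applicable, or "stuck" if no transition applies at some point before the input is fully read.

stuck

(q0, aaaaaac, $)
  read a, top $: go to q0, push V$ → (q0, aaaaac, V$)
  read a, top V: go to q0, push UV → (q0, aaaac, UV$)
  read a, top U: go to q0, push YU → (q0, aaac, YUV$)
  ε-move, top Y: go to q1, push UX → (q1, aaac, UXUV$)
  read a, top U: go to q0, push ε → (q0, aac, XUV$)
  read a, top X: go to q1, push VX → (q1, ac, VXUV$)
No transition for (q1, a, top V); M blocks with input ac remaining.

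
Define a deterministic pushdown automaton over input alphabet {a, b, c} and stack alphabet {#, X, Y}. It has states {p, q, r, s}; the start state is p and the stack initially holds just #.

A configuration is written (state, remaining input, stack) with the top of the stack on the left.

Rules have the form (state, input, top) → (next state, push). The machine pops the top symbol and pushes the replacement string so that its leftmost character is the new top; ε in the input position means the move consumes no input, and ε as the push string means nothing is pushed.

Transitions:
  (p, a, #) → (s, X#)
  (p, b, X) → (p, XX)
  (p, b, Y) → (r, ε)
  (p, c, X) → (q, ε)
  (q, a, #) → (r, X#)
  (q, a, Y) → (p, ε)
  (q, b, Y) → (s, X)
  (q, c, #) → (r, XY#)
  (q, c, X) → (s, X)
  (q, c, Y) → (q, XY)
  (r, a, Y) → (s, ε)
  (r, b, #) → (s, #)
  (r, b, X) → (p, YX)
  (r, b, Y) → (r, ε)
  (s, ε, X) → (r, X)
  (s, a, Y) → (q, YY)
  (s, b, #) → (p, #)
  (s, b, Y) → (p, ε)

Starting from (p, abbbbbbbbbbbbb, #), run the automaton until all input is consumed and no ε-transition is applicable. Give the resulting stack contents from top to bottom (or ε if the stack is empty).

YX#

(p, abbbbbbbbbbbbb, #) ⊢ (s, bbbbbbbbbbbbb, X#) ⊢ (r, bbbbbbbbbbbbb, X#) ⊢ (p, bbbbbbbbbbbb, YX#) ⊢ (r, bbbbbbbbbbb, X#) ⊢ (p, bbbbbbbbbb, YX#) ⊢ (r, bbbbbbbbb, X#) ⊢ (p, bbbbbbbb, YX#) ⊢ (r, bbbbbbb, X#) ⊢ (p, bbbbbb, YX#) ⊢ (r, bbbbb, X#) ⊢ (p, bbbb, YX#) ⊢ (r, bbb, X#) ⊢ (p, bb, YX#) ⊢ (r, b, X#) ⊢ (p, ε, YX#)
All input consumed in state p with stack YX#.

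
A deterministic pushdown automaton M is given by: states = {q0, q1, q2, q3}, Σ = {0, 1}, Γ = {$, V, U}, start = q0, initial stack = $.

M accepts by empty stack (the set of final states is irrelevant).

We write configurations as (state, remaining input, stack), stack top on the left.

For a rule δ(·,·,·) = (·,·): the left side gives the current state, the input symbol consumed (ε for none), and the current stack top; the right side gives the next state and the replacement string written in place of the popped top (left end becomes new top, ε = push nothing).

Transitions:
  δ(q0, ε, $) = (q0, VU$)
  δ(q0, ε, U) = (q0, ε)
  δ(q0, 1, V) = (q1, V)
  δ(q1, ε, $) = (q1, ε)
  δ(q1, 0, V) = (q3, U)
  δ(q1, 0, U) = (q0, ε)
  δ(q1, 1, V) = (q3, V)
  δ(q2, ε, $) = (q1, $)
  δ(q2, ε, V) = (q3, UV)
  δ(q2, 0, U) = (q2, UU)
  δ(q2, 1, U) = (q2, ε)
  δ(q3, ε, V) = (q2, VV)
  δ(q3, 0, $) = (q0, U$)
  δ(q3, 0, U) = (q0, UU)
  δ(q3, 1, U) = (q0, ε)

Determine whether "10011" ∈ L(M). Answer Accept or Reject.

Reject

(q0, 10011, $) ⊢ (q0, 10011, VU$) ⊢ (q1, 0011, VU$) ⊢ (q3, 011, UU$) ⊢ (q0, 11, UUU$) ⊢ (q0, 11, UU$) ⊢ (q0, 11, U$) ⊢ (q0, 11, $) ⊢ (q0, 11, VU$) ⊢ (q1, 1, VU$) ⊢ (q3, ε, VU$) ⊢ (q2, ε, VVU$) ⊢ (q3, ε, UVVU$)
All input consumed; stack is UVVU$, not empty, and no further ε-move applies.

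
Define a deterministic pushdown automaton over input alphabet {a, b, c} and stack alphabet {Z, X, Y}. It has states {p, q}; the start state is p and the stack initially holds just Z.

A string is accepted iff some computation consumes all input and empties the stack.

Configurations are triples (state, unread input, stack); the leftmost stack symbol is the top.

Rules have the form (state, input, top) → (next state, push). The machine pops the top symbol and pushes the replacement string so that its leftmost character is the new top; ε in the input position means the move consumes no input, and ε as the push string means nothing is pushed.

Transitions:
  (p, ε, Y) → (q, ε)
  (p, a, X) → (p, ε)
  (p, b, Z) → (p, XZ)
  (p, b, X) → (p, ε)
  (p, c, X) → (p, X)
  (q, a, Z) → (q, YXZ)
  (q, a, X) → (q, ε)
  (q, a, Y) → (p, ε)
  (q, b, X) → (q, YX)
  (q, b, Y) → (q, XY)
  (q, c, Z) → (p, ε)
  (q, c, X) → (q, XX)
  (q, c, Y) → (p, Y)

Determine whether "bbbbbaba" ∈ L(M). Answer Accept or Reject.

Reject

(p, bbbbbaba, Z) ⊢ (p, bbbbaba, XZ) ⊢ (p, bbbaba, Z) ⊢ (p, bbaba, XZ) ⊢ (p, baba, Z) ⊢ (p, aba, XZ) ⊢ (p, ba, Z) ⊢ (p, a, XZ) ⊢ (p, ε, Z)
All input consumed; stack is Z, not empty, and no further ε-move applies.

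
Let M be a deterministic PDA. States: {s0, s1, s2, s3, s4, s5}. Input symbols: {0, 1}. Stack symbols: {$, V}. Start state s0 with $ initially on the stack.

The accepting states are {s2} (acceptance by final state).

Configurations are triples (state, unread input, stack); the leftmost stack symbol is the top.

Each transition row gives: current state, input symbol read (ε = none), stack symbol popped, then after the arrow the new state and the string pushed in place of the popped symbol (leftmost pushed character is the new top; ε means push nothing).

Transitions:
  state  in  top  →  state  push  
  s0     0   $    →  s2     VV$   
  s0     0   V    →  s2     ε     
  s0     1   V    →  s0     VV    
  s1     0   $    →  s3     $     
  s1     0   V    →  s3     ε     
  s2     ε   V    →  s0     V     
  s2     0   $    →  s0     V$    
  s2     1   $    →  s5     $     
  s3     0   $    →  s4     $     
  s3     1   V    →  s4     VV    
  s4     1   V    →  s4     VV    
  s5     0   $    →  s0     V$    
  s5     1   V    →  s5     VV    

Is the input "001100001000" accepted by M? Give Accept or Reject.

Reject

(s0, 001100001000, $)
  read 0, top $: go to s2, push VV$ → (s2, 01100001000, VV$)
  ε-move, top V: go to s0, push V → (s0, 01100001000, VV$)
  read 0, top V: go to s2, push ε → (s2, 1100001000, V$)
  ε-move, top V: go to s0, push V → (s0, 1100001000, V$)
  read 1, top V: go to s0, push VV → (s0, 100001000, VV$)
  read 1, top V: go to s0, push VV → (s0, 00001000, VVV$)
  read 0, top V: go to s2, push ε → (s2, 0001000, VV$)
  ε-move, top V: go to s0, push V → (s0, 0001000, VV$)
  read 0, top V: go to s2, push ε → (s2, 001000, V$)
  ε-move, top V: go to s0, push V → (s0, 001000, V$)
  read 0, top V: go to s2, push ε → (s2, 01000, $)
  read 0, top $: go to s0, push V$ → (s0, 1000, V$)
  read 1, top V: go to s0, push VV → (s0, 000, VV$)
  read 0, top V: go to s2, push ε → (s2, 00, V$)
  ε-move, top V: go to s0, push V → (s0, 00, V$)
  read 0, top V: go to s2, push ε → (s2, 0, $)
  read 0, top $: go to s0, push V$ → (s0, ε, V$)
All input consumed; state s0 ∉ F and no further ε-move applies.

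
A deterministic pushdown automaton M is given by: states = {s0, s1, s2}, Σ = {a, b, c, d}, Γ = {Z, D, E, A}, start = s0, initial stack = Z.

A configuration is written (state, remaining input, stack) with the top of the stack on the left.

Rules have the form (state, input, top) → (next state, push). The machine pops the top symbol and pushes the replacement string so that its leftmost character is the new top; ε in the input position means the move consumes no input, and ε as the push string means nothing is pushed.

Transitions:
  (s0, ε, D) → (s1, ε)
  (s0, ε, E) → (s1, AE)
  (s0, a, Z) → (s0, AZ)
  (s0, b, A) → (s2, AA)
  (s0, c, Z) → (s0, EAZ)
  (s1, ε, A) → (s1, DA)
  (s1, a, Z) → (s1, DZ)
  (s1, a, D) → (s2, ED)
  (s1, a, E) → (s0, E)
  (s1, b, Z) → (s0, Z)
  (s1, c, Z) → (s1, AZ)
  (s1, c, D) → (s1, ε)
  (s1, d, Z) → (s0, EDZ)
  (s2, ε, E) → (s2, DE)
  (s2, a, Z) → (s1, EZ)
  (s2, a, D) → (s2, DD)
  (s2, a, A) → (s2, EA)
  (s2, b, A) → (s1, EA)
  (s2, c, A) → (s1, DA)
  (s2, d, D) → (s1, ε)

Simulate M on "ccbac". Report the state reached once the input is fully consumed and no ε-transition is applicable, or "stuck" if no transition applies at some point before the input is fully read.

(s0, ccbac, Z)
  read c, top Z: go to s0, push EAZ → (s0, cbac, EAZ)
  ε-move, top E: go to s1, push AE → (s1, cbac, AEAZ)
  ε-move, top A: go to s1, push DA → (s1, cbac, DAEAZ)
  read c, top D: go to s1, push ε → (s1, bac, AEAZ)
  ε-move, top A: go to s1, push DA → (s1, bac, DAEAZ)
No transition for (s1, b, top D); M blocks with input bac remaining.

stuck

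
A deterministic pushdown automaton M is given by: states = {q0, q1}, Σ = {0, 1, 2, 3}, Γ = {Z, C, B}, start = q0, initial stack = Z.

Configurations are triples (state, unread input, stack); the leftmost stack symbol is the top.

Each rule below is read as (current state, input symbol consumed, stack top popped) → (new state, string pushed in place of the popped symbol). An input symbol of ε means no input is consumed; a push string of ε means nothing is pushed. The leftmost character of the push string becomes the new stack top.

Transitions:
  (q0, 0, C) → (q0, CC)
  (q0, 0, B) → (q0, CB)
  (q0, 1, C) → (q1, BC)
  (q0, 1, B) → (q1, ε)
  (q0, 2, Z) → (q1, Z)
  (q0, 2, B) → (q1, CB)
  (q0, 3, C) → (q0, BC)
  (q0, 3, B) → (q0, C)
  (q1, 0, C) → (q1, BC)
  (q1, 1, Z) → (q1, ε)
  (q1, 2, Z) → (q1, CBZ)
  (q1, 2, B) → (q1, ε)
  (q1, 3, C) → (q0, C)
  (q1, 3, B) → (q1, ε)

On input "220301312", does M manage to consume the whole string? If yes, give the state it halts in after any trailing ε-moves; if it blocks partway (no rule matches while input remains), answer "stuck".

stuck

(q0, 220301312, Z)
  read 2, top Z: go to q1, push Z → (q1, 20301312, Z)
  read 2, top Z: go to q1, push CBZ → (q1, 0301312, CBZ)
  read 0, top C: go to q1, push BC → (q1, 301312, BCBZ)
  read 3, top B: go to q1, push ε → (q1, 01312, CBZ)
  read 0, top C: go to q1, push BC → (q1, 1312, BCBZ)
No transition for (q1, 1, top B); M blocks with input 1312 remaining.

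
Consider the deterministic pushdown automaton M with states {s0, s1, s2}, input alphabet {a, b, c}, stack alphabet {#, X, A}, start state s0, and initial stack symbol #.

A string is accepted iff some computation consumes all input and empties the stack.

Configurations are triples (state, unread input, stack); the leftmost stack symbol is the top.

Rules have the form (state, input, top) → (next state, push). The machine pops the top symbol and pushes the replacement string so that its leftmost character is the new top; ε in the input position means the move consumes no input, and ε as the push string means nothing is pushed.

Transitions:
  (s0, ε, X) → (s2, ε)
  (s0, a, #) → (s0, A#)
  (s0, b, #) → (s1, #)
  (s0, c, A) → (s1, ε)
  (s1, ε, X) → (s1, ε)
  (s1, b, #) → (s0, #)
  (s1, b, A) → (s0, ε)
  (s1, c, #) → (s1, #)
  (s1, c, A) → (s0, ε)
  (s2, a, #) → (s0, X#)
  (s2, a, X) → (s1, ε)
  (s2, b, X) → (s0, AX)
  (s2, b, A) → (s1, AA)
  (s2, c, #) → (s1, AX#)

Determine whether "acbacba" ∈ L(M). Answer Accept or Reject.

Reject

(s0, acbacba, #)
  read a, top #: go to s0, push A# → (s0, cbacba, A#)
  read c, top A: go to s1, push ε → (s1, bacba, #)
  read b, top #: go to s0, push # → (s0, acba, #)
  read a, top #: go to s0, push A# → (s0, cba, A#)
  read c, top A: go to s1, push ε → (s1, ba, #)
  read b, top #: go to s0, push # → (s0, a, #)
  read a, top #: go to s0, push A# → (s0, ε, A#)
All input consumed; stack is A#, not empty, and no further ε-move applies.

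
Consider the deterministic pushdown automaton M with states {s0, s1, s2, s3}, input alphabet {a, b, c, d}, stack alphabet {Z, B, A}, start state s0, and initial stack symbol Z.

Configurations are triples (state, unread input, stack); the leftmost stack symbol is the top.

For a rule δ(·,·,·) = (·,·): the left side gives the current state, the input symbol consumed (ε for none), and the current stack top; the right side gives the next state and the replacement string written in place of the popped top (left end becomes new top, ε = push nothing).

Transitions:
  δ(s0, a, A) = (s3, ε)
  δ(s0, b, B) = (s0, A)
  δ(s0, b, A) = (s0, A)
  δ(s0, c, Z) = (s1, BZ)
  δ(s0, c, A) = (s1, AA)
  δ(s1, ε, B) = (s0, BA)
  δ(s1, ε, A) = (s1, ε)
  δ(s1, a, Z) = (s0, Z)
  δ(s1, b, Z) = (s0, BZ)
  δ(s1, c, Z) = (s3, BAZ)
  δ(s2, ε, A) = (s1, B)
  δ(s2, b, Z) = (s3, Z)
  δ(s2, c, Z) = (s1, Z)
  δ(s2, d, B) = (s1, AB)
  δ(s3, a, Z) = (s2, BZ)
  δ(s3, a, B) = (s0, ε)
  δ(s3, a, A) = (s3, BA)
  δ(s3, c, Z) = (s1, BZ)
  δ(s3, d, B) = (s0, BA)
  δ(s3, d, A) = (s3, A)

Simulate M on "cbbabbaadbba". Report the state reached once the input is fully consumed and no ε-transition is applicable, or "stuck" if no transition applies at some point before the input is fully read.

stuck

(s0, cbbabbaadbba, Z)
  read c, top Z: go to s1, push BZ → (s1, bbabbaadbba, BZ)
  ε-move, top B: go to s0, push BA → (s0, bbabbaadbba, BAZ)
  read b, top B: go to s0, push A → (s0, babbaadbba, AAZ)
  read b, top A: go to s0, push A → (s0, abbaadbba, AAZ)
  read a, top A: go to s3, push ε → (s3, bbaadbba, AZ)
No transition for (s3, b, top A); M blocks with input bbaadbba remaining.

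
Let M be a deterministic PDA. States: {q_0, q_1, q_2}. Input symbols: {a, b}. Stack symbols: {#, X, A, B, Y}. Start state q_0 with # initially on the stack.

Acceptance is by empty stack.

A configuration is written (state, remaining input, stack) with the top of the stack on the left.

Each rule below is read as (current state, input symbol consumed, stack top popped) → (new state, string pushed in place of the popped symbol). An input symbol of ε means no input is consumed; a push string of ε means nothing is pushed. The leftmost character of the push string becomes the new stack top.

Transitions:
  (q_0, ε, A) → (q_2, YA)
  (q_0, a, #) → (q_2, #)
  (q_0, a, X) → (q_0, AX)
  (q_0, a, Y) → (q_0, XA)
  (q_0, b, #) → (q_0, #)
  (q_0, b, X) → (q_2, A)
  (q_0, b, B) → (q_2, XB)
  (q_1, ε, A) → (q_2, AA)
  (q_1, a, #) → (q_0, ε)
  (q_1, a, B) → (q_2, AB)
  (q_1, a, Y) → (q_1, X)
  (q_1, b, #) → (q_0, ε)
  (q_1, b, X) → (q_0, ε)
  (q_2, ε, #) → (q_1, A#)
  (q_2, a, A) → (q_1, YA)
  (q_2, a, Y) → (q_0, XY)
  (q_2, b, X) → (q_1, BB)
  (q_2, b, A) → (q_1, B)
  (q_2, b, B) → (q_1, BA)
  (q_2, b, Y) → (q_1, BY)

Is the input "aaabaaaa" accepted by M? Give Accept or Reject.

(q_0, aaabaaaa, #)
  read a, top #: go to q_2, push # → (q_2, aabaaaa, #)
  ε-move, top #: go to q_1, push A# → (q_1, aabaaaa, A#)
  ε-move, top A: go to q_2, push AA → (q_2, aabaaaa, AA#)
  read a, top A: go to q_1, push YA → (q_1, abaaaa, YAA#)
  read a, top Y: go to q_1, push X → (q_1, baaaa, XAA#)
  read b, top X: go to q_0, push ε → (q_0, aaaa, AA#)
  ε-move, top A: go to q_2, push YA → (q_2, aaaa, YAA#)
  read a, top Y: go to q_0, push XY → (q_0, aaa, XYAA#)
  read a, top X: go to q_0, push AX → (q_0, aa, AXYAA#)
  ε-move, top A: go to q_2, push YA → (q_2, aa, YAXYAA#)
  read a, top Y: go to q_0, push XY → (q_0, a, XYAXYAA#)
  read a, top X: go to q_0, push AX → (q_0, ε, AXYAXYAA#)
  ε-move, top A: go to q_2, push YA → (q_2, ε, YAXYAXYAA#)
All input consumed; stack is YAXYAXYAA#, not empty, and no further ε-move applies.

Reject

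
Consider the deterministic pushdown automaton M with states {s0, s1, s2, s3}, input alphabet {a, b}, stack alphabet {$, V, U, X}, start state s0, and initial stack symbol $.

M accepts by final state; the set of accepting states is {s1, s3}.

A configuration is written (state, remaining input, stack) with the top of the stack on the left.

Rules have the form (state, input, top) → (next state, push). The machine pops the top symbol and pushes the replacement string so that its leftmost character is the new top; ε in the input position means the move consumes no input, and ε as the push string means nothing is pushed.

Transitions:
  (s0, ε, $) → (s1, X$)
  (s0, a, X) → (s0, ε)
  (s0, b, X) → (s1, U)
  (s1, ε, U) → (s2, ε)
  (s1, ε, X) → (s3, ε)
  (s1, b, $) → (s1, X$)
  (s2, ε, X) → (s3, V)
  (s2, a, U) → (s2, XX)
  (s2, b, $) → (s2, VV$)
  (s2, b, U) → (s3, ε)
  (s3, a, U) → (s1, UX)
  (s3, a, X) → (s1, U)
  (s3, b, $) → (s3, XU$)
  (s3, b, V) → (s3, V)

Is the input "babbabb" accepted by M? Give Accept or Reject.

Accept

(s0, babbabb, $) ⊢ (s1, babbabb, X$) ⊢ (s3, babbabb, $) ⊢ (s3, abbabb, XU$) ⊢ (s1, bbabb, UU$) ⊢ (s2, bbabb, U$) ⊢ (s3, babb, $) ⊢ (s3, abb, XU$) ⊢ (s1, bb, UU$) ⊢ (s2, bb, U$) ⊢ (s3, b, $) ⊢ (s3, ε, XU$)
All input consumed; state s3 ∈ F.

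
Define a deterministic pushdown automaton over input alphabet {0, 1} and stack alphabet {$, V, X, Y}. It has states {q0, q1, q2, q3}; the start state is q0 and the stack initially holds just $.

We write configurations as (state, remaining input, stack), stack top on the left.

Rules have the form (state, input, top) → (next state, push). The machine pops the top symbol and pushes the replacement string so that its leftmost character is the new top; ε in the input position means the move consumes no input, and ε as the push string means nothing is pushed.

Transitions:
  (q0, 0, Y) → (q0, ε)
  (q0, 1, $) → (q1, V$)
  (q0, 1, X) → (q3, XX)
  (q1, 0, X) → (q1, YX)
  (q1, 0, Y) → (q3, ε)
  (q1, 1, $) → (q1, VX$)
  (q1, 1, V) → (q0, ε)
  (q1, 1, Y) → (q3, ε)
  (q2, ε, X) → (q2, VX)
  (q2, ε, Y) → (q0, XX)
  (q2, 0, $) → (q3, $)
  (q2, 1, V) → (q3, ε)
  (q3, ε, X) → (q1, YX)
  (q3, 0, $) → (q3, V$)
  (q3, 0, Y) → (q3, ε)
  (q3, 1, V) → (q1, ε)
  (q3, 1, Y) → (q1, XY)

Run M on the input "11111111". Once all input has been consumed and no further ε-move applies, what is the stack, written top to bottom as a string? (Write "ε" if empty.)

$

(q0, 11111111, $)
  read 1, top $: go to q1, push V$ → (q1, 1111111, V$)
  read 1, top V: go to q0, push ε → (q0, 111111, $)
  read 1, top $: go to q1, push V$ → (q1, 11111, V$)
  read 1, top V: go to q0, push ε → (q0, 1111, $)
  read 1, top $: go to q1, push V$ → (q1, 111, V$)
  read 1, top V: go to q0, push ε → (q0, 11, $)
  read 1, top $: go to q1, push V$ → (q1, 1, V$)
  read 1, top V: go to q0, push ε → (q0, ε, $)
All input consumed in state q0 with stack $.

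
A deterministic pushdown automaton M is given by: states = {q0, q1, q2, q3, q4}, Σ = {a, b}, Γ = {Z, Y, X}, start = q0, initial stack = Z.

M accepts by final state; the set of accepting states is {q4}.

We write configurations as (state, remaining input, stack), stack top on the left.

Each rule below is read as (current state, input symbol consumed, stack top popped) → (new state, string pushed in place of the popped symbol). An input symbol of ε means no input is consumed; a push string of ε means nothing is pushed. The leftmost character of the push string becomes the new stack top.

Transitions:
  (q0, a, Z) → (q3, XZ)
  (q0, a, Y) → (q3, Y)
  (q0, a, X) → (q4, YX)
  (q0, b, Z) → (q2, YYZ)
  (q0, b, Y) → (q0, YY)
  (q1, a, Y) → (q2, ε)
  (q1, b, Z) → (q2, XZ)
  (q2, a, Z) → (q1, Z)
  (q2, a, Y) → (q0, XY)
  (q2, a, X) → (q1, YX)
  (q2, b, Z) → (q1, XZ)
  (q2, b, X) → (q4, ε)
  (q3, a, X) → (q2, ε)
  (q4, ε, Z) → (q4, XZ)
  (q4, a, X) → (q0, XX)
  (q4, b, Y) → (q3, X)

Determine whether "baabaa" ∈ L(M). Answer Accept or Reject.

Reject

(q0, baabaa, Z)
  read b, top Z: go to q2, push YYZ → (q2, aabaa, YYZ)
  read a, top Y: go to q0, push XY → (q0, abaa, XYYZ)
  read a, top X: go to q4, push YX → (q4, baa, YXYYZ)
  read b, top Y: go to q3, push X → (q3, aa, XXYYZ)
  read a, top X: go to q2, push ε → (q2, a, XYYZ)
  read a, top X: go to q1, push YX → (q1, ε, YXYYZ)
All input consumed; state q1 ∉ F and no further ε-move applies.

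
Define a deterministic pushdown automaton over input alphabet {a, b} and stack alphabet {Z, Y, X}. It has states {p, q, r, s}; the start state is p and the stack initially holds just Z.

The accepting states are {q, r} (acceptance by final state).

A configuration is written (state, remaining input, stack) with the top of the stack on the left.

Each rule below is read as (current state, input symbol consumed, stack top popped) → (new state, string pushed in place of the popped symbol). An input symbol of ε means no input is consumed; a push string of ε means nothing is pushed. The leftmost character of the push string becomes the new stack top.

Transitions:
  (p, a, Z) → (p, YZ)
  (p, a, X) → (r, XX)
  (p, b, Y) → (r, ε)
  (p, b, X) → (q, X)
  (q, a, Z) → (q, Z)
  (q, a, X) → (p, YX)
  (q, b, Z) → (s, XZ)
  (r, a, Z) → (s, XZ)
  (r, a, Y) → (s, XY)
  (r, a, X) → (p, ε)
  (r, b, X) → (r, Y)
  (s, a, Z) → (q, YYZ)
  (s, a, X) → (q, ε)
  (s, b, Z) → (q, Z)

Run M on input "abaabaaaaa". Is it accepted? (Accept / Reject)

Accept

(p, abaabaaaaa, Z)
  read a, top Z: go to p, push YZ → (p, baabaaaaa, YZ)
  read b, top Y: go to r, push ε → (r, aabaaaaa, Z)
  read a, top Z: go to s, push XZ → (s, abaaaaa, XZ)
  read a, top X: go to q, push ε → (q, baaaaa, Z)
  read b, top Z: go to s, push XZ → (s, aaaaa, XZ)
  read a, top X: go to q, push ε → (q, aaaa, Z)
  read a, top Z: go to q, push Z → (q, aaa, Z)
  read a, top Z: go to q, push Z → (q, aa, Z)
  read a, top Z: go to q, push Z → (q, a, Z)
  read a, top Z: go to q, push Z → (q, ε, Z)
All input consumed; state q ∈ F.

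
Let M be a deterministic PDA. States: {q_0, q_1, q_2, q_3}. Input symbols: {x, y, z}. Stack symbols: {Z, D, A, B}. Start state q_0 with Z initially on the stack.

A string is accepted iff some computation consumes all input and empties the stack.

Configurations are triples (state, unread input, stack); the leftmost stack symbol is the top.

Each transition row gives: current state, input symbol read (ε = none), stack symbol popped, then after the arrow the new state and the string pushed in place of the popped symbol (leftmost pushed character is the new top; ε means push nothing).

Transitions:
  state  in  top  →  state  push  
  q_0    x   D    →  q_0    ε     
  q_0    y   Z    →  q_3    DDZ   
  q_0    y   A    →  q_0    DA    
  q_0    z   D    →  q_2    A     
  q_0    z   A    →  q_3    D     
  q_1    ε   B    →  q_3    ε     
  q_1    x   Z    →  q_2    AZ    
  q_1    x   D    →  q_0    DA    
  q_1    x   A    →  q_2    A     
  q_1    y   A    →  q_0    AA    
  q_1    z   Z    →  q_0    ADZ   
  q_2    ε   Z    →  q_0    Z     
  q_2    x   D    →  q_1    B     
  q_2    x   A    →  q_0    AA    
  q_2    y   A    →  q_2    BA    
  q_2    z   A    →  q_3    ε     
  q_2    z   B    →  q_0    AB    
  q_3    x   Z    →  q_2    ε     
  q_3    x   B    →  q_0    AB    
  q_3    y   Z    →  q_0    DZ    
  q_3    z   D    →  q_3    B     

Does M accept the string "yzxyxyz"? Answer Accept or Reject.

(q_0, yzxyxyz, Z)
  read y, top Z: go to q_3, push DDZ → (q_3, zxyxyz, DDZ)
  read z, top D: go to q_3, push B → (q_3, xyxyz, BDZ)
  read x, top B: go to q_0, push AB → (q_0, yxyz, ABDZ)
  read y, top A: go to q_0, push DA → (q_0, xyz, DABDZ)
  read x, top D: go to q_0, push ε → (q_0, yz, ABDZ)
  read y, top A: go to q_0, push DA → (q_0, z, DABDZ)
  read z, top D: go to q_2, push A → (q_2, ε, AABDZ)
All input consumed; stack is AABDZ, not empty, and no further ε-move applies.

Reject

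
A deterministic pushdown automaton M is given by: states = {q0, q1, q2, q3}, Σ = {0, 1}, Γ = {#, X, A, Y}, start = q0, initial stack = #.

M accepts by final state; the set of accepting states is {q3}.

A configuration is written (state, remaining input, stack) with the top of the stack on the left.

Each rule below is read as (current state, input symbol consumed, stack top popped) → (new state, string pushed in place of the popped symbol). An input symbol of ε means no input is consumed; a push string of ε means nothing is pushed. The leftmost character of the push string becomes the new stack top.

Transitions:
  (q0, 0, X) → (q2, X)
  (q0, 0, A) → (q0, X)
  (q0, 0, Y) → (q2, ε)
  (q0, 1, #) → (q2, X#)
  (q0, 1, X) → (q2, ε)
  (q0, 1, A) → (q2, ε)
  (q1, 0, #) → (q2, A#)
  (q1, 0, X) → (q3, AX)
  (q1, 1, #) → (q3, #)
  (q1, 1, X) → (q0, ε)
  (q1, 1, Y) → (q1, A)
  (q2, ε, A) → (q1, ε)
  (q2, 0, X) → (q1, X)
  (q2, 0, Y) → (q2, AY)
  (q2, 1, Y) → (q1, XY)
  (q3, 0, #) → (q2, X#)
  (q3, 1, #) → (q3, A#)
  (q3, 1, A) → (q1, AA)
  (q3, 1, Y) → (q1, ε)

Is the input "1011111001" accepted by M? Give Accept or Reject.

Reject

(q0, 1011111001, #)
  read 1, top #: go to q2, push X# → (q2, 011111001, X#)
  read 0, top X: go to q1, push X → (q1, 11111001, X#)
  read 1, top X: go to q0, push ε → (q0, 1111001, #)
  read 1, top #: go to q2, push X# → (q2, 111001, X#)
No transition applies at (q2, 111001, X#); input not fully consumed.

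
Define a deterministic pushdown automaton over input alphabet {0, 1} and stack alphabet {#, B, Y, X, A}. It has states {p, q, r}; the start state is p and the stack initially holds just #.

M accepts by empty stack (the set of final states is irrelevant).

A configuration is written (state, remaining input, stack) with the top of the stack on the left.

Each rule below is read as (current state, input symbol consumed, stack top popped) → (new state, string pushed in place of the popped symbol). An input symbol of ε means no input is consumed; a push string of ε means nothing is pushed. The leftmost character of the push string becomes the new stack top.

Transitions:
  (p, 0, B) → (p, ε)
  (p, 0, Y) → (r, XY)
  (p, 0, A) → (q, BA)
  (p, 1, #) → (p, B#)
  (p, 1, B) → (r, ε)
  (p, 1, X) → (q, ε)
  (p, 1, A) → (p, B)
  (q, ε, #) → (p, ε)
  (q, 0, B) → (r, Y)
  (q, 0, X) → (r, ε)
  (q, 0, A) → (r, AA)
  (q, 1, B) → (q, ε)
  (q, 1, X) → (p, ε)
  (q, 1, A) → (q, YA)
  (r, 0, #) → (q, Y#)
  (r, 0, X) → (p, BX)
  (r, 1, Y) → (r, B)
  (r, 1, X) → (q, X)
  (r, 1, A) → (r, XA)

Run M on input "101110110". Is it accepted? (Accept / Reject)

(p, 101110110, #)
  read 1, top #: go to p, push B# → (p, 01110110, B#)
  read 0, top B: go to p, push ε → (p, 1110110, #)
  read 1, top #: go to p, push B# → (p, 110110, B#)
  read 1, top B: go to r, push ε → (r, 10110, #)
No transition applies at (r, 10110, #); input not fully consumed.

Reject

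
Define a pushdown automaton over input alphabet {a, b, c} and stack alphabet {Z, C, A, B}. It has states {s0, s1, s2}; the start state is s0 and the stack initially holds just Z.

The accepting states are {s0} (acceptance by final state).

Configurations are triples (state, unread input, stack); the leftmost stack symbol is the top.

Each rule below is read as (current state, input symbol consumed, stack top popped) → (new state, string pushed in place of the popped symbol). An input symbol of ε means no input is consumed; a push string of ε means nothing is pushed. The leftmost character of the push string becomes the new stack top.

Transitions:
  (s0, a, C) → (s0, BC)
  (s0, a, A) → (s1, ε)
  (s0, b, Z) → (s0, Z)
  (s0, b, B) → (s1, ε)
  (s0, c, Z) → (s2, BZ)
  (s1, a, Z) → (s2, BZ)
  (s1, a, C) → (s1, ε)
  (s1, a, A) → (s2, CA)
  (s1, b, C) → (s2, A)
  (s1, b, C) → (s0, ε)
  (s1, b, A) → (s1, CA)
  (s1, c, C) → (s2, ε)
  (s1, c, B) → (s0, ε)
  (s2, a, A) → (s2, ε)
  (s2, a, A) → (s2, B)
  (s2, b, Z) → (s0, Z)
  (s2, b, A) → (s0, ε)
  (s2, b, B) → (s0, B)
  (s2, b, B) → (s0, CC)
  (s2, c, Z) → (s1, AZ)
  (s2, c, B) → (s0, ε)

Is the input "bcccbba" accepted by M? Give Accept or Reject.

No computation consumes all input and reaches a final state.

Reject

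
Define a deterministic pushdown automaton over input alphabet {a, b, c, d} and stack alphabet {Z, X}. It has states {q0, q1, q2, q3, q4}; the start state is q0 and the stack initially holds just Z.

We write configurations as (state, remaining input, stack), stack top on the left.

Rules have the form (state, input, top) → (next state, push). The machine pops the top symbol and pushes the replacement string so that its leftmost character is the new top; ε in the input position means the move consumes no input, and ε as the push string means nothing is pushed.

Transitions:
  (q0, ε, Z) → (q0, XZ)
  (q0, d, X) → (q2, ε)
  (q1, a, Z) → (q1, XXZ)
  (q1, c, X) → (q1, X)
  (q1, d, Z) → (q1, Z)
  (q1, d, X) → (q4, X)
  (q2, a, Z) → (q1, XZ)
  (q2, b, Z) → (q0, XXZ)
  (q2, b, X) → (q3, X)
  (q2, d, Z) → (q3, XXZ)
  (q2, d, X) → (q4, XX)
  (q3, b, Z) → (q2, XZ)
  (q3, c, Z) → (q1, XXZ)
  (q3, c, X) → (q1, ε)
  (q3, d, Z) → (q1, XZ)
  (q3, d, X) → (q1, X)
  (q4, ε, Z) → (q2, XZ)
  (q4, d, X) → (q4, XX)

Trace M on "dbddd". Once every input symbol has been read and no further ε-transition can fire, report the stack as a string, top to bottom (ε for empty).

XXXZ

(q0, dbddd, Z)
  ε-move, top Z: go to q0, push XZ → (q0, dbddd, XZ)
  read d, top X: go to q2, push ε → (q2, bddd, Z)
  read b, top Z: go to q0, push XXZ → (q0, ddd, XXZ)
  read d, top X: go to q2, push ε → (q2, dd, XZ)
  read d, top X: go to q4, push XX → (q4, d, XXZ)
  read d, top X: go to q4, push XX → (q4, ε, XXXZ)
All input consumed in state q4 with stack XXXZ.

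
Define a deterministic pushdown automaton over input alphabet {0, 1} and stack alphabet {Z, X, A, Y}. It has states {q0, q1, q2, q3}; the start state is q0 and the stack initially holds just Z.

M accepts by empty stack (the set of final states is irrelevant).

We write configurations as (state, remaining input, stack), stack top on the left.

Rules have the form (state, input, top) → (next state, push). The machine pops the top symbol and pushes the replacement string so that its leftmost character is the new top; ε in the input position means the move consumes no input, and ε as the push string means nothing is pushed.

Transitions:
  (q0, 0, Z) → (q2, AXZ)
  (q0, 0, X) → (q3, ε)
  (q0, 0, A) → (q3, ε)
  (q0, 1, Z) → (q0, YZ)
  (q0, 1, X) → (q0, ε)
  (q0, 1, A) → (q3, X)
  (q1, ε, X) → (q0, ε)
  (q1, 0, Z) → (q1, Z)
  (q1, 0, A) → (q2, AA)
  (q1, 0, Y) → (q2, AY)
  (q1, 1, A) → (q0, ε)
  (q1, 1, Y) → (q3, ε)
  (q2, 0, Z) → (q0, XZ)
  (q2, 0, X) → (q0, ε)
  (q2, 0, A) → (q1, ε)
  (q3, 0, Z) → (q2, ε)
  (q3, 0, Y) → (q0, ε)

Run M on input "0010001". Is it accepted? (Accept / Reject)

(q0, 0010001, Z) ⊢ (q2, 010001, AXZ) ⊢ (q1, 10001, XZ) ⊢ (q0, 10001, Z) ⊢ (q0, 0001, YZ)
No transition applies at (q0, 0001, YZ); input not fully consumed.

Reject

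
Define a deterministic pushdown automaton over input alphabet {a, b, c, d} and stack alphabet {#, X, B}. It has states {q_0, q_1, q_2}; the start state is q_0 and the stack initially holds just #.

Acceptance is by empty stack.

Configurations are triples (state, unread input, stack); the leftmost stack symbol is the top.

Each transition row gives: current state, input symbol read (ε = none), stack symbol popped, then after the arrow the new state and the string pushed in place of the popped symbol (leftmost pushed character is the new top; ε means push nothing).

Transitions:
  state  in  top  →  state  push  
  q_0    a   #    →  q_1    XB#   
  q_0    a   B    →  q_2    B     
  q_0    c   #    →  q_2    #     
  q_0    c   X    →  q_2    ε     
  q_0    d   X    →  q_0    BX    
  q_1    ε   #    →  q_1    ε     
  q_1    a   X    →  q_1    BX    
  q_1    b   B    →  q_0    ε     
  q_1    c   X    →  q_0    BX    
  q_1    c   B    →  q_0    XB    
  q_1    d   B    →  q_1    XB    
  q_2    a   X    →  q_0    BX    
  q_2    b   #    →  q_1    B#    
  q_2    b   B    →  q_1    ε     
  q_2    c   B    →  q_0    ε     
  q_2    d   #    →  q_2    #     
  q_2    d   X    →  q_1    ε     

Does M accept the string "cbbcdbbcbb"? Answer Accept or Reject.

Reject

(q_0, cbbcdbbcbb, #)
  read c, top #: go to q_2, push # → (q_2, bbcdbbcbb, #)
  read b, top #: go to q_1, push B# → (q_1, bcdbbcbb, B#)
  read b, top B: go to q_0, push ε → (q_0, cdbbcbb, #)
  read c, top #: go to q_2, push # → (q_2, dbbcbb, #)
  read d, top #: go to q_2, push # → (q_2, bbcbb, #)
  read b, top #: go to q_1, push B# → (q_1, bcbb, B#)
  read b, top B: go to q_0, push ε → (q_0, cbb, #)
  read c, top #: go to q_2, push # → (q_2, bb, #)
  read b, top #: go to q_1, push B# → (q_1, b, B#)
  read b, top B: go to q_0, push ε → (q_0, ε, #)
All input consumed; stack is #, not empty, and no further ε-move applies.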